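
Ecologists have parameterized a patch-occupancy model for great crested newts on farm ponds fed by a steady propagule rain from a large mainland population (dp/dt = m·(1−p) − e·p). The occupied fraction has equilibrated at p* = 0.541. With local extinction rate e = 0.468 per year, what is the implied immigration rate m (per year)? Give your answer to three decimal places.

At equilibrium m(1−p*) = e·p*, so m = e·p*/(1−p*).
m = 0.468 × 0.541 / 0.4590 = 0.2532/0.4590 = 0.5516.

0.552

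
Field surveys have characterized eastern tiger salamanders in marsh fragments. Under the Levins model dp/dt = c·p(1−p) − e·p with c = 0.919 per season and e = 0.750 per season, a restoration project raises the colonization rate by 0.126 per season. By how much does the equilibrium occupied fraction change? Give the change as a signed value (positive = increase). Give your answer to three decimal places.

0.098

Before: p* = 1 − 0.750/0.919 = 0.1839.
After the change, c = 1.045, e = 0.75, so p* = 1 − 0.75/1.045 = 0.2823.
Δp* = 0.2823 − 0.1839 = +0.0984.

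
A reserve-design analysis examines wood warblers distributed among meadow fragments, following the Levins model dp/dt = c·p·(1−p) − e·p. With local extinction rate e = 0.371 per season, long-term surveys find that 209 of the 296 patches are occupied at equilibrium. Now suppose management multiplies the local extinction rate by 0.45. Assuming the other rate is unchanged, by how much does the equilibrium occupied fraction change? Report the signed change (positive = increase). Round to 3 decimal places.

Observed p* = 209/296 = 0.70608.
Balance c(1−p*) = e gives c = e/(1 − 0.70608) = 0.371/0.29392 = 1.26225.
New p* = 1 − e/c = 1 − 0.16695/1.26225 = 0.86774.
Δp* = 0.86774 − 0.70608 = +0.16166.

0.162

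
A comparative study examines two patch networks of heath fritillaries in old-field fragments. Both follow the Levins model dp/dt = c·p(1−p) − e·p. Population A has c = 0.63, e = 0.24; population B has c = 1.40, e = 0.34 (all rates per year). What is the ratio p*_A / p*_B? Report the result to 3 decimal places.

A: p*_A = 1 − 0.24/0.63 = 0.6190.
B: p*_B = 1 − 0.34/1.40 = 0.7571.
p*_A / p*_B = 0.6190/0.7571 = 0.8176.

0.818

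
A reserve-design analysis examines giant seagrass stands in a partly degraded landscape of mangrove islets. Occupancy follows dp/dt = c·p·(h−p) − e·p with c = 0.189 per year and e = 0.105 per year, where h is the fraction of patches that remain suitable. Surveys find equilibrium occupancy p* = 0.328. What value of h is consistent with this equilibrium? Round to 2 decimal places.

At equilibrium c(h−p*) = e, so h = p* + e/c.
h = 0.328 + 0.105/0.189 = 0.328 + 0.5556 = 0.8836.

0.88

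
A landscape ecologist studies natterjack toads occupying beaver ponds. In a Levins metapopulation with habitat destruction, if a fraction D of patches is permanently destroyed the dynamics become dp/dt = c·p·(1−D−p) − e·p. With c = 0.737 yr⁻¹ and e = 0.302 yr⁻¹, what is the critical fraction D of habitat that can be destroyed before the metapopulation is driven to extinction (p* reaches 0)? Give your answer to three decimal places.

The nontrivial equilibrium is p* = (1−D) − e/c; extinction occurs when this hits zero.
So D_crit = 1 − e/c = 1 − 0.302/0.737 = 1 − 0.4098 = 0.5902.
This equals the undisturbed p*, a classic result of Lande's extension.

0.590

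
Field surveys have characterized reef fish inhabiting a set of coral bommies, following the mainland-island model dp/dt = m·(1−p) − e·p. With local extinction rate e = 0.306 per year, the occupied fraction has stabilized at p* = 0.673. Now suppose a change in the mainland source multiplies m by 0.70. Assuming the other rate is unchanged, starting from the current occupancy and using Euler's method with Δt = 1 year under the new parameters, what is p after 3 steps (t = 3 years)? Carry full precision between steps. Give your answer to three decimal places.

Balance m(1−p*) = e·p* gives m = e·p*/(1−p*) = 0.306×0.67300/0.32700 = 0.62978.
Starting from p₀ = 0.67300; update p ← p + (dp/dt)·Δt with the new parameters.
p: 0.67300 → 0.61122  (Δp = -0.06178)
p: 0.61122 → 0.59558  (Δp = -0.01564)
p: 0.59558 → 0.59162  (Δp = -0.00396)

0.592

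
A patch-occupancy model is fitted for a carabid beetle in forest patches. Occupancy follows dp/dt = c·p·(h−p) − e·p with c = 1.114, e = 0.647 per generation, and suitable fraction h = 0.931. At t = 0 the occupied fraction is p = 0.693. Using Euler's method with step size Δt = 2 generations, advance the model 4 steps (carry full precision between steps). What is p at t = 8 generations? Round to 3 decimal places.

Update rule: p ← p + [c·p·(h−p) − e·p]·Δt with Δt = 2.
t = 2: p = 0.69300 + (-0.52927) = 0.16373
t = 4: p = 0.16373 + (+0.06803) = 0.23176
t = 6: p = 0.23176 + (+0.06116) = 0.29292
t = 8: p = 0.29292 + (+0.03739) = 0.33031

0.330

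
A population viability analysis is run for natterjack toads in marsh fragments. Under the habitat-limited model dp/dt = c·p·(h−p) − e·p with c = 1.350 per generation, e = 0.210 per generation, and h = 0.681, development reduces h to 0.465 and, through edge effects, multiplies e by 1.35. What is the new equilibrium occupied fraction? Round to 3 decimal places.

Before: p* = h − e/c = 0.681 − 0.210/1.350 = 0.681 − 0.1556 = 0.5254.
After: c = 1.35, e = 0.2835, h = 0.465; p* = 0.465 − 0.2835/1.35 = 0.2550.

0.255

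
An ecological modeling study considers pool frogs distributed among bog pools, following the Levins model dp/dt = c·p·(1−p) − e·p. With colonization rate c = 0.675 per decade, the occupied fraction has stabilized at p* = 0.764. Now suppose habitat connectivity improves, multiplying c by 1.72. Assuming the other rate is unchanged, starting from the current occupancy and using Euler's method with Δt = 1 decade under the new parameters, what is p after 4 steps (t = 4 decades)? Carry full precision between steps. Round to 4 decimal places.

Balance c(1−p*) = e gives e = 0.675×(1 − 0.76400) = 0.15930.
Starting from p₀ = 0.76400; update p ← p + (dp/dt)·Δt with the new parameters.
step 1: Δp = +0.08763, p = 0.85163
step 2: Δp = +0.01104, p = 0.86267
step 3: Δp = +0.00013, p = 0.86279
step 4: Δp = -0.00000, p = 0.86279

0.8628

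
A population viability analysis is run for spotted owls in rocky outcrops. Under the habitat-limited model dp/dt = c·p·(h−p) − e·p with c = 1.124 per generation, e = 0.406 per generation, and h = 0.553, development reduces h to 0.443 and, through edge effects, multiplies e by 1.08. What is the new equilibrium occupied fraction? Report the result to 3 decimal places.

Before: p* = h − e/c = 0.553 − 0.406/1.124 = 0.553 − 0.3612 = 0.1918.
After: c = 1.124, e = 0.43848, h = 0.443; p* = 0.443 − 0.43848/1.124 = 0.0529.

0.053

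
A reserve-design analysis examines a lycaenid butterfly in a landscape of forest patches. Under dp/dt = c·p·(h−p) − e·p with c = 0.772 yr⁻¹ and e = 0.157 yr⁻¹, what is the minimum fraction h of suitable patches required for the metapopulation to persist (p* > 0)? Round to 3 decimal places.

p* = h − e/c is positive only when h > e/c.
h_min = e/c = 0.157/0.772 = 0.2034.

0.203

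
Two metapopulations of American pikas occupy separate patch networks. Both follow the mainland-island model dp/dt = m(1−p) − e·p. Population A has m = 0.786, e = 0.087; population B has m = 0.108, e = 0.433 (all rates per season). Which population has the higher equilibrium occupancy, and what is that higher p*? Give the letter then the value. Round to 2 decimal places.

A: p*_A = m/(m+e) = 0.786/0.8730 = 0.9003.
B: p*_B = 0.108/0.5410 = 0.1996.
A is higher at 0.9003.

A, 0.90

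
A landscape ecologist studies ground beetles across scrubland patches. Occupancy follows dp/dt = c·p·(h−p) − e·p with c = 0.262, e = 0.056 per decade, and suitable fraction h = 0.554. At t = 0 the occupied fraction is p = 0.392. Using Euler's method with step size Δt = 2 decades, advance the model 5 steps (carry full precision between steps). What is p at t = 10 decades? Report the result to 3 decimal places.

Update rule: p ← p + [c·p·(h−p) − e·p]·Δt with Δt = 2.
  1  |  dp/dt·Δt = -0.010628  |  p_1 = 0.381372
  2  |  dp/dt·Δt = -0.008216  |  p_2 = 0.373156
  3  |  dp/dt·Δt = -0.006432  |  p_3 = 0.366724
  4  |  dp/dt·Δt = -0.005085  |  p_4 = 0.361638
  5  |  dp/dt·Δt = -0.004051  |  p_5 = 0.357587

0.358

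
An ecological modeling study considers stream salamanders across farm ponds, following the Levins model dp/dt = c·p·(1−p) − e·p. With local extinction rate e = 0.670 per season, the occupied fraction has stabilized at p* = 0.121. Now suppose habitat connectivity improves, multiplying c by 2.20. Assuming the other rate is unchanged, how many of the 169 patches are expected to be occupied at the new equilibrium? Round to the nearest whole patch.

Balance c(1−p*) = e gives c = e/(1 − 0.12100) = 0.670/0.87900 = 0.76223.
New p* = 1 − e/c = 1 − 0.67000/1.67691 = 0.60046.
Expected occupied = 169 × 0.60046 = 101.48 ≈ 101.

101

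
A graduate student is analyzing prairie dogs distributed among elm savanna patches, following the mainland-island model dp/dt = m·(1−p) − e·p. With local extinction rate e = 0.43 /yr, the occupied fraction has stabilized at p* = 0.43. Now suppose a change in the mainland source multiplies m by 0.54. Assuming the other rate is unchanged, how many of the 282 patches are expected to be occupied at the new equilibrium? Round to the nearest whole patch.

82

Balance m(1−p*) = e·p* gives m = e·p*/(1−p*) = 0.43×0.43000/0.57000 = 0.32439.
New p* = m/(m+e) = 0.17517/(0.17517+0.43000) = 0.28946.
Expected occupied = 282 × 0.28946 = 81.63 ≈ 82.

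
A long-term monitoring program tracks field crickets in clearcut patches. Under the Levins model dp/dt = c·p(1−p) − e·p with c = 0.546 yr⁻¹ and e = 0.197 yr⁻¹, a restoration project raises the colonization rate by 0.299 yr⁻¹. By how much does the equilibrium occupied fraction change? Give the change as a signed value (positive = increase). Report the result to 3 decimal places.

0.128

Before: p* = 1 − 0.197/0.546 = 0.6392.
After the change, c = 0.845, e = 0.197, so p* = 1 − 0.197/0.845 = 0.7669.
Δp* = 0.7669 − 0.6392 = +0.1277.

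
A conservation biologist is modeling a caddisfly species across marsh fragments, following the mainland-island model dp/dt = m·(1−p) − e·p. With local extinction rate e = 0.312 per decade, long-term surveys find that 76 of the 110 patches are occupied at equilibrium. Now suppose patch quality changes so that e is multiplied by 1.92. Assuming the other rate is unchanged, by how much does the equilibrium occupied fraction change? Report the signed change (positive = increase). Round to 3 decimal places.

Observed p* = 76/110 = 0.69091.
Balance m(1−p*) = e·p* gives m = e·p*/(1−p*) = 0.312×0.69091/0.30909 = 0.69741.
New p* = m/(m+e) = 0.69741/(0.69741+0.59904) = 0.53794.
Δp* = 0.53794 − 0.69091 = -0.15297.

-0.153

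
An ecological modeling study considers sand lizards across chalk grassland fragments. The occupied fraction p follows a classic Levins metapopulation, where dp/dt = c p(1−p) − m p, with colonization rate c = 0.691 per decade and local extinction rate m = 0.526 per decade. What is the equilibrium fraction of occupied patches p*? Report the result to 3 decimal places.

At equilibrium, colonization balances extinction: c·p*·(1−p*) = m·p*.
So p* = 1 − m/c = 1 − 0.526/0.691 = 1 − 0.7612 = 0.2388.

0.239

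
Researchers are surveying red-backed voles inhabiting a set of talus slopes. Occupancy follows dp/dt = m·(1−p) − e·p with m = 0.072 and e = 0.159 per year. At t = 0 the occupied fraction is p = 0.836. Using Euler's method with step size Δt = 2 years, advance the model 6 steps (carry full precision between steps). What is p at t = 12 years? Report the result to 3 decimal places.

0.324

Update rule: p ← p + [m·(1−p) − e·p]·Δt with Δt = 2.
p: 0.83600 → 0.59377  (Δp = -0.24223)
p: 0.59377 → 0.46345  (Δp = -0.13032)
p: 0.46345 → 0.39333  (Δp = -0.07011)
p: 0.39333 → 0.35561  (Δp = -0.03772)
p: 0.35561 → 0.33532  (Δp = -0.02029)
p: 0.33532 → 0.32440  (Δp = -0.01092)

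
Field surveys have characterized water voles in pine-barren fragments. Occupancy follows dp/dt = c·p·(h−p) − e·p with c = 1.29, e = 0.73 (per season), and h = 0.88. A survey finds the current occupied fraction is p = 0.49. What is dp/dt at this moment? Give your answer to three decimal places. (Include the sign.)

-0.111

Colonization term: c·p·(h−p) = 1.29×0.49×0.3900 = 0.24652.
Extinction term: e·p = 0.35770.
dp/dt = 0.24652 − 0.35770 = -0.11118.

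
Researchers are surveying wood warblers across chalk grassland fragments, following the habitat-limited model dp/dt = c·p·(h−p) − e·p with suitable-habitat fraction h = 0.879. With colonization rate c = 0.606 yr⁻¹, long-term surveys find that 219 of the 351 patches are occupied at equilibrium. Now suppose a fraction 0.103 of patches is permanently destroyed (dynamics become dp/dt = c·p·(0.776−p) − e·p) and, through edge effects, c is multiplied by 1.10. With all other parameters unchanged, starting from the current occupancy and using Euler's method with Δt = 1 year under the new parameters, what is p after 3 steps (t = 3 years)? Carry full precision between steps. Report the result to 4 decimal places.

0.5616

Observed p* = 219/351 = 0.62393.
Balance c(h−p*) = e gives e = 0.606×(0.879 − 0.62393) = 0.15457.
Starting from p₀ = 0.62393; update p ← p + (dp/dt)·Δt with the new parameters.
  1  |  dp/dt·Δt = -0.033195  |  p_1 = 0.590737
  2  |  dp/dt·Δt = -0.018357  |  p_2 = 0.572380
  3  |  dp/dt·Δt = -0.010783  |  p_3 = 0.561597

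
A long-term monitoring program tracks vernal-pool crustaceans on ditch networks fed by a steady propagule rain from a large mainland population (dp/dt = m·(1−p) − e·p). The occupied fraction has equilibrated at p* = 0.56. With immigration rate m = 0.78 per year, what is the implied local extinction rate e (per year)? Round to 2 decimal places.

0.61

At equilibrium m(1−p*) = e·p*, so e = m(1−p*)/p*.
e = 0.78 × 0.4400 / 0.56 = 0.6129.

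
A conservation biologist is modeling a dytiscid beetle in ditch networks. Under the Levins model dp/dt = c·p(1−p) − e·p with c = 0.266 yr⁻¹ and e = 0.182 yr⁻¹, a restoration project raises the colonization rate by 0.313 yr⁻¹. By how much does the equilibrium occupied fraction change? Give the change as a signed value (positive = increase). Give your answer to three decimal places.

Before: p* = 1 − 0.182/0.266 = 0.3158.
After the change, c = 0.579, e = 0.182, so p* = 1 − 0.182/0.579 = 0.6857.
Δp* = 0.6857 − 0.3158 = +0.3699.

0.370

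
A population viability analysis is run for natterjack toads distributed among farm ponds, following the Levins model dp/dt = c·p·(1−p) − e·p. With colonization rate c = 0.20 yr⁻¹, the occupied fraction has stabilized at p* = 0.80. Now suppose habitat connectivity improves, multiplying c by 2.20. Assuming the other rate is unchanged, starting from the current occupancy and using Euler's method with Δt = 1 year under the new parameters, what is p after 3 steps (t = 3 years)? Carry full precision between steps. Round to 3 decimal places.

Balance c(1−p*) = e gives e = 0.20×(1 − 0.80000) = 0.04000.
Starting from p₀ = 0.80000; update p ← p + (dp/dt)·Δt with the new parameters.
  1  |  dp/dt·Δt = +0.038400  |  p_1 = 0.838400
  2  |  dp/dt·Δt = +0.026078  |  p_2 = 0.864478
  3  |  dp/dt·Δt = +0.016970  |  p_3 = 0.881447

0.881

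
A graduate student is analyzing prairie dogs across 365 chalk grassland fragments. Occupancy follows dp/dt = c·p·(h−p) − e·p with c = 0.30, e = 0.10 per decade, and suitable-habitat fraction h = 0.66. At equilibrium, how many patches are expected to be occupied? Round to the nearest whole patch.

p* = h − e/c = 0.66 − 0.3333 = 0.3267.
Expected occupied patches = N × p* = 365 × 0.3267 = 119.23 ≈ 119.

119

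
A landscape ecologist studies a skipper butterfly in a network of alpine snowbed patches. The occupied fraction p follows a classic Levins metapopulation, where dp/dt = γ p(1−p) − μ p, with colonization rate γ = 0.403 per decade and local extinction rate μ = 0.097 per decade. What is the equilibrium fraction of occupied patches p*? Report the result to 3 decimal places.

0.759

Setting dp/dt = 0 and dividing through by p* gives γ·(1−p*) = μ.
So p* = 1 − μ/γ = 1 − 0.097/0.403 = 1 − 0.2407 = 0.7593.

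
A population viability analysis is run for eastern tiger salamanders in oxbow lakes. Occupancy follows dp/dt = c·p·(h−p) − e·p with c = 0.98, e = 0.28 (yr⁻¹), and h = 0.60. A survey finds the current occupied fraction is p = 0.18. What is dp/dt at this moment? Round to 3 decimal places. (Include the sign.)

Colonization term: c·p·(h−p) = 0.98×0.18×0.4200 = 0.07409.
Extinction term: e·p = 0.05040.
dp/dt = 0.07409 − 0.05040 = 0.02369.

0.024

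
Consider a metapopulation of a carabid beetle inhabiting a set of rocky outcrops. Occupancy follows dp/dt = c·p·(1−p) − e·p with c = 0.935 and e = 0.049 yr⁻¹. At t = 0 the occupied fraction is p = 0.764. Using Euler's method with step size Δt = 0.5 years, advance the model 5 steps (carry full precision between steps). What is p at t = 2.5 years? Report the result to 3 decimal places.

0.934

Update rule: p ← p + [c·p·(1−p) − e·p]·Δt with Δt = 0.5.
p: 0.76400 → 0.82957  (Δp = +0.06557)
p: 0.82957 → 0.87535  (Δp = +0.04577)
p: 0.87535 → 0.90491  (Δp = +0.02957)
p: 0.90491 → 0.92297  (Δp = +0.01806)
p: 0.92297 → 0.93359  (Δp = +0.01063)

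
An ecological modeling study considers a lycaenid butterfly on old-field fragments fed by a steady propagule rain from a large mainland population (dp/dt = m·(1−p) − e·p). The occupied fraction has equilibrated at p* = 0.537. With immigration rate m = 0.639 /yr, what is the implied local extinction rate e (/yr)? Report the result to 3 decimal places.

0.551

At equilibrium m(1−p*) = e·p*, so e = m(1−p*)/p*.
e = 0.639 × 0.4630 / 0.537 = 0.5509.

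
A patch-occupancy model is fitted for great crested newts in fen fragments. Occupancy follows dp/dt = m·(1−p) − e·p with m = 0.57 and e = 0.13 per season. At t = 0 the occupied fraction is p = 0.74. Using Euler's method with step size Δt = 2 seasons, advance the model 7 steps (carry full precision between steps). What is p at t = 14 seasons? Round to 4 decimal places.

Update rule: p ← p + [m·(1−p) − e·p]·Δt with Δt = 2.
step 1: Δp = +0.10400, p = 0.84400
step 2: Δp = -0.04160, p = 0.80240
step 3: Δp = +0.01664, p = 0.81904
step 4: Δp = -0.00666, p = 0.81238
step 5: Δp = +0.00266, p = 0.81505
step 6: Δp = -0.00106, p = 0.81398
step 7: Δp = +0.00043, p = 0.81441

0.8144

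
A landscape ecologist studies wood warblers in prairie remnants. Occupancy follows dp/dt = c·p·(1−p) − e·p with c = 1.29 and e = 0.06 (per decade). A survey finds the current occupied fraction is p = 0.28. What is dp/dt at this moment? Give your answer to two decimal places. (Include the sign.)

0.24

Colonization term: c·p·(1−p) = 1.29×0.28×0.7200 = 0.26006.
Extinction term: e·p = 0.01680.
dp/dt = 0.26006 − 0.01680 = 0.24326.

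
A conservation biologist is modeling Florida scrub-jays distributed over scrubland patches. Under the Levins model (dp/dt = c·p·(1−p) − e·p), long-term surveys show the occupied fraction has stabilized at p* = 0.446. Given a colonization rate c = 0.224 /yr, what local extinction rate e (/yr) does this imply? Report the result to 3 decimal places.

0.124

At equilibrium c(1−p*) = e.
e = 0.224 × (1 − 0.446) = 0.224 × 0.5540 = 0.1241.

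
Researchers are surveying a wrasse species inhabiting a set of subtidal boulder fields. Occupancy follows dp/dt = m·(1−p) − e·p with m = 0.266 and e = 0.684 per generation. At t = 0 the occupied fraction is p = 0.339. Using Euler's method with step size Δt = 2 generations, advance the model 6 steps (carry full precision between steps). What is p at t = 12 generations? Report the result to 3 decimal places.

Update rule: p ← p + [m·(1−p) − e·p]·Δt with Δt = 2.
p: 0.33900 → 0.22690  (Δp = -0.11210)
p: 0.22690 → 0.32779  (Δp = +0.10089)
p: 0.32779 → 0.23699  (Δp = -0.09080)
p: 0.23699 → 0.31871  (Δp = +0.08172)
p: 0.31871 → 0.24516  (Δp = -0.07355)
p: 0.24516 → 0.31136  (Δp = +0.06619)

0.311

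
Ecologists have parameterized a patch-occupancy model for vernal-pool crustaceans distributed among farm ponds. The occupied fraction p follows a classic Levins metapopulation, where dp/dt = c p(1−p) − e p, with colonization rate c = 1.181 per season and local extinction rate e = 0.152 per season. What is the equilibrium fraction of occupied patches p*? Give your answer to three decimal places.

0.871

At equilibrium, colonization balances extinction: c·p*·(1−p*) = e·p*.
So p* = 1 − e/c = 1 − 0.152/1.181 = 1 − 0.1287 = 0.8713.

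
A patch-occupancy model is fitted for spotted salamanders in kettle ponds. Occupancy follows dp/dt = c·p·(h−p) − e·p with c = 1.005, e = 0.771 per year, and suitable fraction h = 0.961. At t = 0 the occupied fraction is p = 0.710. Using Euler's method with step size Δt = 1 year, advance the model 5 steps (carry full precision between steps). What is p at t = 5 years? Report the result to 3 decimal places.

0.232

Update rule: p ← p + [c·p·(h−p) − e·p]·Δt with Δt = 1.
step 1: Δp = -0.36831, p = 0.34169
step 2: Δp = -0.05077, p = 0.29092
step 3: Δp = -0.02838, p = 0.26253
step 4: Δp = -0.01813, p = 0.24441
step 5: Δp = -0.01242, p = 0.23199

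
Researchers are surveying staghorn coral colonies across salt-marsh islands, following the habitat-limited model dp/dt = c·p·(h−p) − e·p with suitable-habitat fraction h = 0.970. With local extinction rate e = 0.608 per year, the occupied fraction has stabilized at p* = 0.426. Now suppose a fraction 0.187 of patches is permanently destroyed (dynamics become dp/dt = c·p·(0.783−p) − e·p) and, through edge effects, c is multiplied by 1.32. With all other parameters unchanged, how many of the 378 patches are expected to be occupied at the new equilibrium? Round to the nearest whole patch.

140

Balance c(h−p*) = e gives c = e/(0.97 − 0.42600) = 0.608/0.54400 = 1.11765.
New p* = 0.783 − e/c = 0.783 − 0.60800/1.47530 = 0.37088.
Expected occupied = 378 × 0.37088 = 140.19 ≈ 140.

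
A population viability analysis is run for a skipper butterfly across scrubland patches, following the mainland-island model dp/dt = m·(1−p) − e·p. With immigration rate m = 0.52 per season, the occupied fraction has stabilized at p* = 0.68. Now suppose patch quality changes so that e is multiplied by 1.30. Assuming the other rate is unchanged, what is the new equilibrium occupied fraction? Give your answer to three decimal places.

Balance m(1−p*) = e·p* gives e = m(1−p*)/p* = 0.52×0.32000/0.68000 = 0.24471.
New p* = m/(m+e) = 0.52000/(0.52000+0.31812) = 0.62044.

0.620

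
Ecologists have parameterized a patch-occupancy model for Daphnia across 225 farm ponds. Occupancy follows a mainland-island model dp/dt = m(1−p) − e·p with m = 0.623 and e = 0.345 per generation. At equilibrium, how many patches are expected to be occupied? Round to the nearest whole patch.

p* = m/(m+e) = 0.623/0.9680 = 0.6436.
Expected occupied patches = N × p* = 225 × 0.6436 = 144.81 ≈ 145.

145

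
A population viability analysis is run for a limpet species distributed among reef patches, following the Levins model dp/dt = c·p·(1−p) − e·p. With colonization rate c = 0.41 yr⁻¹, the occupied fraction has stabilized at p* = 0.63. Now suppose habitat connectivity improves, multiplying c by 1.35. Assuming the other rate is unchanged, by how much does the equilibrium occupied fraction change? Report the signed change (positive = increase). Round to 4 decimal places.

Balance c(1−p*) = e gives e = 0.41×(1 − 0.63000) = 0.15170.
New p* = 1 − e/c = 1 − 0.15170/0.55350 = 0.72593.
Δp* = 0.72593 − 0.63000 = +0.09593.

0.0959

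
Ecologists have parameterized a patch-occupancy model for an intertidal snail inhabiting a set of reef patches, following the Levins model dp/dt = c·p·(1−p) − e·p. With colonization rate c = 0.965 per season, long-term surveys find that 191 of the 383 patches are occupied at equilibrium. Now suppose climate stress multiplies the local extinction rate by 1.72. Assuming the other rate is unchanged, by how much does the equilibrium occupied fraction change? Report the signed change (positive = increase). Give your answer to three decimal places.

-0.361

Observed p* = 191/383 = 0.49869.
Balance c(1−p*) = e gives e = 0.965×(1 − 0.49869) = 0.48376.
New p* = 1 − e/c = 1 − 0.83207/0.96500 = 0.13775.
Δp* = 0.13775 − 0.49869 = -0.36094.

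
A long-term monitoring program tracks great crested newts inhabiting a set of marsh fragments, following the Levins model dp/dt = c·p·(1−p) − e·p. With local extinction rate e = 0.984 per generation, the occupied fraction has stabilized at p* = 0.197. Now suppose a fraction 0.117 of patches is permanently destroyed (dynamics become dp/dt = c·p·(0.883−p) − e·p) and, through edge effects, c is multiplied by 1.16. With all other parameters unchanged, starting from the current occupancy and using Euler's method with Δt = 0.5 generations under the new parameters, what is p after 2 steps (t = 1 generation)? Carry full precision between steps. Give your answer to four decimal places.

Balance c(1−p*) = e gives c = e/(1 − 0.19700) = 0.984/0.80300 = 1.22540.
Starting from p₀ = 0.19700; update p ← p + (dp/dt)·Δt with the new parameters.
p: 0.19700 → 0.19613  (Δp = -0.00087)
p: 0.19613 → 0.19538  (Δp = -0.00075)

0.1954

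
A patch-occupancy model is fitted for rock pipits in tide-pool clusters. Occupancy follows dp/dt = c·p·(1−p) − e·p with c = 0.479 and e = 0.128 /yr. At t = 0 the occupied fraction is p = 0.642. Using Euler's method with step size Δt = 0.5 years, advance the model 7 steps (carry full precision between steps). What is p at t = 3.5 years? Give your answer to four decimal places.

Update rule: p ← p + [c·p·(1−p) − e·p]·Δt with Δt = 0.5.
  1  |  dp/dt·Δt = +0.013958  |  p_1 = 0.655958
  2  |  dp/dt·Δt = +0.012068  |  p_2 = 0.668026
  3  |  dp/dt·Δt = +0.010360  |  p_3 = 0.678386
  4  |  dp/dt·Δt = +0.008837  |  p_4 = 0.687223
  5  |  dp/dt·Δt = +0.007498  |  p_5 = 0.694720
  6  |  dp/dt·Δt = +0.006332  |  p_6 = 0.701052
  7  |  dp/dt·Δt = +0.005327  |  p_7 = 0.706379

0.7064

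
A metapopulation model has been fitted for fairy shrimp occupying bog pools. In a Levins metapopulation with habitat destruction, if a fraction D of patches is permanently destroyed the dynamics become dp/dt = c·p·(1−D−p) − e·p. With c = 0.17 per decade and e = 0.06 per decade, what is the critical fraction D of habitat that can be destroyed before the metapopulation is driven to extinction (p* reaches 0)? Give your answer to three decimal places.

0.647

The nontrivial equilibrium is p* = (1−D) − e/c; extinction occurs when this hits zero.
So D_crit = 1 − e/c = 1 − 0.06/0.17 = 1 − 0.3529 = 0.6471.
Note this equals the original equilibrium occupancy — the Levins extinction-debt result.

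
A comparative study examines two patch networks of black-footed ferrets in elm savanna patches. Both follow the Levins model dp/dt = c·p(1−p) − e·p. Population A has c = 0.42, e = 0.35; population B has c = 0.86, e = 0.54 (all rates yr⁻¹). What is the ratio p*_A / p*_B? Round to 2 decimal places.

0.45

A: p*_A = 1 − 0.35/0.42 = 0.1667.
B: p*_B = 1 − 0.54/0.86 = 0.3721.
p*_A / p*_B = 0.1667/0.3721 = 0.4479.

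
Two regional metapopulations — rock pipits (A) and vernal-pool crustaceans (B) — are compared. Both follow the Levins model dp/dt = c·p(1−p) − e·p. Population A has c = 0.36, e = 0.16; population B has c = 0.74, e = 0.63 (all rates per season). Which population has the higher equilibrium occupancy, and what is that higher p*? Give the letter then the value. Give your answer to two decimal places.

A, 0.56

A: p*_A = 1 − 0.16/0.36 = 0.5556.
B: p*_B = 1 − 0.63/0.74 = 0.1486.
A is higher at 0.5556.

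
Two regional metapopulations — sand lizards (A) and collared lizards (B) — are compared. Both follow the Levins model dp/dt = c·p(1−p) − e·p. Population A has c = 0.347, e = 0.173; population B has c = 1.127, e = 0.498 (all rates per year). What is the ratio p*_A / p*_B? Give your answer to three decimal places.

0.898

A: p*_A = 1 − 0.173/0.347 = 0.5014.
B: p*_B = 1 − 0.498/1.127 = 0.5581.
p*_A / p*_B = 0.5014/0.5581 = 0.8984.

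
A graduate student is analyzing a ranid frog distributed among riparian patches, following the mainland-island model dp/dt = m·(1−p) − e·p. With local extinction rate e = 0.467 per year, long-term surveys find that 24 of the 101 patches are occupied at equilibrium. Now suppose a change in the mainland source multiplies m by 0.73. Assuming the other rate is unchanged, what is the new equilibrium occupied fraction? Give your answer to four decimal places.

Observed p* = 24/101 = 0.23762.
Balance m(1−p*) = e·p* gives m = e·p*/(1−p*) = 0.467×0.23762/0.76238 = 0.14556.
New p* = m/(m+e) = 0.10626/(0.10626+0.46700) = 0.18536.

0.1854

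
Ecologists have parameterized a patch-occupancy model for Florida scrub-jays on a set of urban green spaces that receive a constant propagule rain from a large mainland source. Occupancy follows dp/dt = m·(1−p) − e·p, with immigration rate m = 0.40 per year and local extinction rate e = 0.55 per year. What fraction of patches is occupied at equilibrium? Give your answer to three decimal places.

At equilibrium the propagule rain into empty patches balances local extinction: m(1−p*) = e·p*.
p* = m/(m+e) = 0.40/(0.40+0.55) = 0.40/0.9500 = 0.4211.

0.421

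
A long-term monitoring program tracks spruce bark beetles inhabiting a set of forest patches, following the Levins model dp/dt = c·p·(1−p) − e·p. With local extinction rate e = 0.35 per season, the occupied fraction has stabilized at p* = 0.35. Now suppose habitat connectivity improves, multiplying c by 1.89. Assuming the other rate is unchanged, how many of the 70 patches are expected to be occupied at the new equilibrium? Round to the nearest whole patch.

Balance c(1−p*) = e gives c = e/(1 − 0.35000) = 0.35/0.65000 = 0.53846.
New p* = 1 − e/c = 1 − 0.35000/1.01769 = 0.65608.
Expected occupied = 70 × 0.65608 = 45.93 ≈ 46.

46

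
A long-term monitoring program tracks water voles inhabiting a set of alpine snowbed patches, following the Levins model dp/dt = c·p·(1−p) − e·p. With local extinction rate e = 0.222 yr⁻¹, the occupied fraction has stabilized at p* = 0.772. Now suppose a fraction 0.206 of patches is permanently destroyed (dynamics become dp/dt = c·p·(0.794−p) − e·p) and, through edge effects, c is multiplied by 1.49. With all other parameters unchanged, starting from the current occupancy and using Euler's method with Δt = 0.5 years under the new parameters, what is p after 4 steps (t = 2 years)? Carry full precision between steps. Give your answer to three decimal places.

0.649

Balance c(1−p*) = e gives c = e/(1 − 0.77200) = 0.222/0.22800 = 0.97368.
Starting from p₀ = 0.77200; update p ← p + (dp/dt)·Δt with the new parameters.
step 1: Δp = -0.07337, p = 0.69863
step 2: Δp = -0.02922, p = 0.66941
step 3: Δp = -0.01381, p = 0.65561
step 4: Δp = -0.00696, p = 0.64865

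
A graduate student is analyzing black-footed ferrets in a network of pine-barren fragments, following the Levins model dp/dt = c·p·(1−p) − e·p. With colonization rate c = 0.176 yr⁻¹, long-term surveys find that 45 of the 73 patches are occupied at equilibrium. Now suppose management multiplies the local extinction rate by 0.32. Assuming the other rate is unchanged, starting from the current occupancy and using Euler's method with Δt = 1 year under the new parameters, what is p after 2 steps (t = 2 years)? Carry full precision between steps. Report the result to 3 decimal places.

Observed p* = 45/73 = 0.61644.
Balance c(1−p*) = e gives e = 0.176×(1 − 0.61644) = 0.06751.
Starting from p₀ = 0.61644; update p ← p + (dp/dt)·Δt with the new parameters.
p: 0.61644 → 0.64474  (Δp = +0.02830)
p: 0.64474 → 0.67112  (Δp = +0.02639)

0.671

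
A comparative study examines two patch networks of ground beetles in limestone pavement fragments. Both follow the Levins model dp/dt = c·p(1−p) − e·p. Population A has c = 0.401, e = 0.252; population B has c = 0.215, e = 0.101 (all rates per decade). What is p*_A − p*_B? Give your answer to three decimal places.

A: p*_A = 1 − 0.252/0.401 = 0.3716.
B: p*_B = 1 − 0.101/0.215 = 0.5302.
p*_A − p*_B = 0.3716 − 0.5302 = -0.1587.

-0.159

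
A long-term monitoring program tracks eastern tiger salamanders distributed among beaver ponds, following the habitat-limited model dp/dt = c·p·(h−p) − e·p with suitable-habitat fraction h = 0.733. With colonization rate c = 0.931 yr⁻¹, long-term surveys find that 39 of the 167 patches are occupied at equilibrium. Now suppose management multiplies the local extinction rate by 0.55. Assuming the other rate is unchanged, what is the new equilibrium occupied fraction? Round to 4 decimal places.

Observed p* = 39/167 = 0.23353.
Balance c(h−p*) = e gives e = 0.931×(0.733 − 0.23353) = 0.46501.
New p* = 0.733 − e/c = 0.733 − 0.25576/0.93100 = 0.45828.

0.4583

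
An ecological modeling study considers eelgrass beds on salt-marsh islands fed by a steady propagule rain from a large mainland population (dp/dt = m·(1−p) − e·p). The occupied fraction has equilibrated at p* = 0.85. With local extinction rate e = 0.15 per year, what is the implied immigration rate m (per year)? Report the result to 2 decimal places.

At equilibrium m(1−p*) = e·p*, so m = e·p*/(1−p*).
m = 0.15 × 0.85 / 0.1500 = 0.1275/0.1500 = 0.8500.

0.85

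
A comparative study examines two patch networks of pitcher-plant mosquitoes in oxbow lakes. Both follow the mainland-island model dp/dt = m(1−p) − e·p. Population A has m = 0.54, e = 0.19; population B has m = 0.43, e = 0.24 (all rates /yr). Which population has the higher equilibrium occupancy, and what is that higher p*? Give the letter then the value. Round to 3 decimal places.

A: p*_A = m/(m+e) = 0.54/0.7300 = 0.7397.
B: p*_B = 0.43/0.6700 = 0.6418.
A is higher at 0.7397.

A, 0.740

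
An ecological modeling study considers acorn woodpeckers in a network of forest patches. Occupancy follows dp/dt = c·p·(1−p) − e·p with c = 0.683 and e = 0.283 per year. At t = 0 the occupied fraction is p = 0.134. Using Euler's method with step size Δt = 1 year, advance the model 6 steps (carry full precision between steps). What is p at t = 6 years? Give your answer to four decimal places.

Update rule: p ← p + [c·p·(1−p) − e·p]·Δt with Δt = 1.
  1  |  dp/dt·Δt = +0.041336  |  p_1 = 0.175336
  2  |  dp/dt·Δt = +0.049137  |  p_2 = 0.224473
  3  |  dp/dt·Δt = +0.055374  |  p_3 = 0.279847
  4  |  dp/dt·Δt = +0.058450  |  p_4 = 0.338297
  5  |  dp/dt·Δt = +0.057153  |  p_5 = 0.395450
  6  |  dp/dt·Δt = +0.051372  |  p_6 = 0.446822

0.4468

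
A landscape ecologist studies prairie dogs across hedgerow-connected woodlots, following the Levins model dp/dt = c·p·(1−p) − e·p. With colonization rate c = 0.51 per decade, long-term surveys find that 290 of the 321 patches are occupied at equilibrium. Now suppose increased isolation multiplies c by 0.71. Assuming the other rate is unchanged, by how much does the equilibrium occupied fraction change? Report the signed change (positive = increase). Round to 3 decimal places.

Observed p* = 290/321 = 0.90343.
Balance c(1−p*) = e gives e = 0.51×(1 − 0.90343) = 0.04925.
New p* = 1 − e/c = 1 − 0.04925/0.36210 = 0.86399.
Δp* = 0.86399 − 0.90343 = -0.03944.

-0.039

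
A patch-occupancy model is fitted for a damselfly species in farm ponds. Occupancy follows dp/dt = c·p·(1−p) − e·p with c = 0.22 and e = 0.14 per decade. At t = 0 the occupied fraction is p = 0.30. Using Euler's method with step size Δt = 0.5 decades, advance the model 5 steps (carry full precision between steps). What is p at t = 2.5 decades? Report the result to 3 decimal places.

0.310

Update rule: p ← p + [c·p·(1−p) − e·p]·Δt with Δt = 0.5.
p: 0.30000 → 0.30210  (Δp = +0.00210)
p: 0.30210 → 0.30414  (Δp = +0.00204)
p: 0.30414 → 0.30614  (Δp = +0.00199)
p: 0.30614 → 0.30807  (Δp = +0.00194)
p: 0.30807 → 0.30995  (Δp = +0.00188)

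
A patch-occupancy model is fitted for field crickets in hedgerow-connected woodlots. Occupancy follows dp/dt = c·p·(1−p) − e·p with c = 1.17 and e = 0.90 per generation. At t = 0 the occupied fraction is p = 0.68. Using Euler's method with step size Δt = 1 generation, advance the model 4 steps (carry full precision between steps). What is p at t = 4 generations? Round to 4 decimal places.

0.2568

Update rule: p ← p + [c·p·(1−p) − e·p]·Δt with Δt = 1.
p: 0.68000 → 0.32259  (Δp = -0.35741)
p: 0.32259 → 0.28794  (Δp = -0.03466)
p: 0.28794 → 0.26868  (Δp = -0.01926)
p: 0.26868 → 0.25676  (Δp = -0.01192)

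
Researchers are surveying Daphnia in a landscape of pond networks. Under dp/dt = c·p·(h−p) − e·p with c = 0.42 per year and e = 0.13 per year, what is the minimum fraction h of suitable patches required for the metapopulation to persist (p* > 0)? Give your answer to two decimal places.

0.31

p* = h − e/c is positive only when h > e/c.
h_min = e/c = 0.13/0.42 = 0.3095.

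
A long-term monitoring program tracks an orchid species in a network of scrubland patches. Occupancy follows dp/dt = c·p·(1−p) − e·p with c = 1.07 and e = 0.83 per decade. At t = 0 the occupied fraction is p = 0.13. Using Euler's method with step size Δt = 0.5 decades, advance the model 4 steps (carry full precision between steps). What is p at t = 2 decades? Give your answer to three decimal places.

0.155

Update rule: p ← p + [c·p·(1−p) − e·p]·Δt with Δt = 0.5.
  1  |  dp/dt·Δt = +0.006559  |  p_1 = 0.136558
  2  |  dp/dt·Δt = +0.006410  |  p_2 = 0.142969
  3  |  dp/dt·Δt = +0.006221  |  p_3 = 0.149190
  4  |  dp/dt·Δt = +0.005995  |  p_4 = 0.155185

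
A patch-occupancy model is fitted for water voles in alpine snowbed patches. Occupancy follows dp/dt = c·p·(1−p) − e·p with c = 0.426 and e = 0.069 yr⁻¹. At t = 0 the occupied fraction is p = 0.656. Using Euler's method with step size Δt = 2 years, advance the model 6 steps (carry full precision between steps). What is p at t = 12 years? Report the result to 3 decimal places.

0.838

Update rule: p ← p + [c·p·(1−p) − e·p]·Δt with Δt = 2.
p: 0.65600 → 0.75774  (Δp = +0.10174)
p: 0.75774 → 0.80957  (Δp = +0.05183)
p: 0.80957 → 0.82920  (Δp = +0.01963)
p: 0.82920 → 0.83544  (Δp = +0.00624)
p: 0.83544 → 0.83728  (Δp = +0.00184)
p: 0.83728 → 0.83781  (Δp = +0.00053)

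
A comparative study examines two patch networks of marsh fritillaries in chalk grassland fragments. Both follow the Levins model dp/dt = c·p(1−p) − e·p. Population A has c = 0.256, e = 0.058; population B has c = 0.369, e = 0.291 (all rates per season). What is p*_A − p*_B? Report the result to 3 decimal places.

A: p*_A = 1 − 0.058/0.256 = 0.7734.
B: p*_B = 1 − 0.291/0.369 = 0.2114.
p*_A − p*_B = 0.7734 − 0.2114 = 0.5621.

0.562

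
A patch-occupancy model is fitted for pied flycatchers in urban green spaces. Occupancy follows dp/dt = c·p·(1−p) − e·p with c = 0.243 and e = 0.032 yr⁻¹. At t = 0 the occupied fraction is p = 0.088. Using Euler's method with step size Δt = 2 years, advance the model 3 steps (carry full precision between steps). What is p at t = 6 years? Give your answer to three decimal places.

0.222

Update rule: p ← p + [c·p·(1−p) − e·p]·Δt with Δt = 2.
t = 2: p = 0.08800 + (+0.03337) = 0.12137
t = 4: p = 0.12137 + (+0.04406) = 0.16543
t = 6: p = 0.16543 + (+0.05651) = 0.22194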